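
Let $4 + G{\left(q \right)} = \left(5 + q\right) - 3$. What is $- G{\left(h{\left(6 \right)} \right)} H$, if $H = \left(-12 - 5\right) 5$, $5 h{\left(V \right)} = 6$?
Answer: $-68$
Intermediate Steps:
$h{\left(V \right)} = \frac{6}{5}$ ($h{\left(V \right)} = \frac{1}{5} \cdot 6 = \frac{6}{5}$)
$G{\left(q \right)} = -2 + q$ ($G{\left(q \right)} = -4 + \left(\left(5 + q\right) - 3\right) = -4 + \left(2 + q\right) = -2 + q$)
$H = -85$ ($H = \left(-17\right) 5 = -85$)
$- G{\left(h{\left(6 \right)} \right)} H = - (-2 + \frac{6}{5}) \left(-85\right) = \left(-1\right) \left(- \frac{4}{5}\right) \left(-85\right) = \frac{4}{5} \left(-85\right) = -68$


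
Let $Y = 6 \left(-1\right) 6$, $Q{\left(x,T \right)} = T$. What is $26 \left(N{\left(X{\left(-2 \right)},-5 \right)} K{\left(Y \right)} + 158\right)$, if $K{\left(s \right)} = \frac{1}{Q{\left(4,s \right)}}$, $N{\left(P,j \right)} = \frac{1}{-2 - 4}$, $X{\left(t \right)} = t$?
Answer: $\frac{443677}{108} \approx 4108.1$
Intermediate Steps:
$N{\left(P,j \right)} = - \frac{1}{6}$ ($N{\left(P,j \right)} = \frac{1}{-6} = - \frac{1}{6}$)
$Y = -36$ ($Y = \left(-6\right) 6 = -36$)
$K{\left(s \right)} = \frac{1}{s}$
$26 \left(N{\left(X{\left(-2 \right)},-5 \right)} K{\left(Y \right)} + 158\right) = 26 \left(- \frac{1}{6 \left(-36\right)} + 158\right) = 26 \left(\left(- \frac{1}{6}\right) \left(- \frac{1}{36}\right) + 158\right) = 26 \left(\frac{1}{216} + 158\right) = 26 \cdot \frac{34129}{216} = \frac{443677}{108}$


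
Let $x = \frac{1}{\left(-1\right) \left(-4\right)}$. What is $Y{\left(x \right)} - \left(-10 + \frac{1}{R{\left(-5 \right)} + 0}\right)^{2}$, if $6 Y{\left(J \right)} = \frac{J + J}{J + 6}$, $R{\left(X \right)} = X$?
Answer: $- \frac{7802}{75} \approx -104.03$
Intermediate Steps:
$x = \frac{1}{4} \approx 0.25$
$Y{\left(J \right)} = \frac{J}{3 \left(6 + J\right)}$ ($Y{\left(J \right)} = \frac{\left(J + J\right) \frac{1}{J + 6}}{6} = \frac{2 J \frac{1}{6 + J}}{6} = \frac{J}{3 \left(6 + J\right)}$)
$Y{\left(x \right)} - \left(-10 + \frac{1}{R{\left(-5 \right)} + 0}\right)^{2} = \frac{1}{3} \cdot \frac{1}{4} \frac{1}{6 + \frac{1}{4}} - \left(-10 + \frac{1}{-5 + 0}\right)^{2} = \frac{1}{3} \cdot \frac{1}{4} \frac{1}{\frac{25}{4}} - \left(-10 + \frac{1}{-5}\right)^{2} = \frac{1}{3} \cdot \frac{1}{4} \cdot \frac{4}{25} - \left(-10 - \frac{1}{5}\right)^{2} = \frac{1}{75} - \left(- \frac{51}{5}\right)^{2} = \frac{1}{75} - \frac{2601}{25} = - \frac{7802}{75}$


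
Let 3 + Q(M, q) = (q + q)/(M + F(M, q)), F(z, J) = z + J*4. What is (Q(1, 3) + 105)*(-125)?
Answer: -89625/7 ≈ -12804.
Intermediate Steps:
F(z, J) = z + 4*J
Q(M, q) = -3 + 2*q/(2*M + 4*q) (Q(M, q) = -3 + (q + q)/(M + (M + 4*q)) = -3 + (2*q)/(2*M + 4*q) = -3 + 2*q/(2*M + 4*q))
(Q(1, 3) + 105)*(-125) = ((-5*3 - 3*1)/(1 + 2*3) + 105)*(-125) = ((-15 - 3)/(1 + 6) + 105)*(-125) = (-18/7 + 105)*(-125) = (717/7)*(-125) = -89625/7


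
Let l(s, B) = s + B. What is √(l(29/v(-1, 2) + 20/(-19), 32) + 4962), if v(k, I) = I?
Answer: √7230754/38 ≈ 70.763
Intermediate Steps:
l(s, B) = B + s
√(l(29/v(-1, 2) + 20/(-19), 32) + 4962) = √((32 + (29/2 + 20/(-19))) + 4962) = √((32 + (29*(½) + 20*(-1/19))) + 4962) = √((32 + (29/2 - 20/19)) + 4962) = √((32 + 511/38) + 4962) = √(1727/38 + 4962) = √(190283/38) = √7230754/38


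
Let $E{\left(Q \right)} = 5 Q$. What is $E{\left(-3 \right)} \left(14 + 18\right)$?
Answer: $-480$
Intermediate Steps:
$E{\left(-3 \right)} \left(14 + 18\right) = 5 \left(-3\right) \left(14 + 18\right) = \left(-15\right) 32 = -480$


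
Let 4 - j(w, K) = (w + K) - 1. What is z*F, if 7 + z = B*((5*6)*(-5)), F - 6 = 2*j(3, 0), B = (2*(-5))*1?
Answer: 14930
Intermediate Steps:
j(w, K) = 5 - K - w (j(w, K) = 4 - ((w + K) - 1) = 4 - ((K + w) - 1) = 4 - (-1 + K + w) = 4 + (1 - K - w) = 5 - K - w)
B = -10 (B = -10*1 = -10)
F = 10 (F = 6 + 2*(5 - 1*0 - 1*3) = 6 + 2*(5 + 0 - 3) = 6 + 2*2 = 6 + 4 = 10)
z = 1493 (z = -7 - 10*5*6*(-5) = -7 - 300*(-5) = -7 - 10*(-150) = -7 + 1500 = 1493)
z*F = 1493*10 = 14930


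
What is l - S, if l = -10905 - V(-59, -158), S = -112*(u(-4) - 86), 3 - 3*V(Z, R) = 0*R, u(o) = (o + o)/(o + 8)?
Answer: -20762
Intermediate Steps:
u(o) = 2*o/(8 + o) (u(o) = (2*o)/(8 + o) = 2*o/(8 + o))
V(Z, R) = 1 (V(Z, R) = 1 - 0*R = 1 - ⅓*0 = 1 + 0 = 1)
S = 9856 (S = -112*(2*(-4)/(8 - 4) - 86) = -112*(2*(-4)/4 - 86) = -112*(2*(-4)*(¼) - 86) = -112*(-2 - 86) = -112*(-88) = 9856)
l = -10906 (l = -10905 - 1*1 = -10905 - 1 = -10906)
l - S = -10906 - 1*9856 = -10906 - 9856 = -20762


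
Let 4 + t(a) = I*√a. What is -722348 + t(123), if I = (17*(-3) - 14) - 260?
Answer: -722352 - 325*√123 ≈ -7.2596e+5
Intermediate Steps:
I = -325 (I = (-51 - 14) - 260 = -65 - 260 = -325)
t(a) = -4 - 325*√a
-722348 + t(123) = -722348 + (-4 - 325*√123) = -722352 - 325*√123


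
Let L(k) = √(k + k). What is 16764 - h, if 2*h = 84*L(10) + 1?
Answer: 33527/2 - 84*√5 ≈ 16576.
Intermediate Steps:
L(k) = √2*√k (L(k) = √(2*k) = √2*√k)
h = ½ + 84*√5 (h = (84*(√2*√10) + 1)/2 = (84*(2*√5) + 1)/2 = (168*√5 + 1)/2 = (1 + 168*√5)/2 = ½ + 84*√5 ≈ 188.33)
16764 - h = 16764 - (½ + 84*√5) = 16764 + (-½ - 84*√5) = 33527/2 - 84*√5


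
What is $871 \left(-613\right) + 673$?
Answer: $-533250$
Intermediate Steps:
$871 \left(-613\right) + 673 = -533923 + 673 = -533250$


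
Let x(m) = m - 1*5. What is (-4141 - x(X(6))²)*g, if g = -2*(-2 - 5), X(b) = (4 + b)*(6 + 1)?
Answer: -117124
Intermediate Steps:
X(b) = 28 + 7*b (X(b) = (4 + b)*7 = 28 + 7*b)
x(m) = -5 + m (x(m) = m - 5 = -5 + m)
g = 14 (g = -2*(-7) = 14)
(-4141 - x(X(6))²)*g = (-4141 - (-5 + (28 + 7*6))²)*14 = (-4141 - (-5 + (28 + 42))²)*14 = (-4141 - (-5 + 70)²)*14 = (-4141 - 1*65²)*14 = (-4141 - 1*4225)*14 = (-4141 - 4225)*14 = -8366*14 = -117124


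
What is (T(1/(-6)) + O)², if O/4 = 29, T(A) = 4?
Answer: 14400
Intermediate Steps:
O = 116 (O = 4*29 = 116)
(T(1/(-6)) + O)² = (4 + 116)² = 120² = 14400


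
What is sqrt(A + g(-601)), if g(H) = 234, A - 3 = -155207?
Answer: I*sqrt(154970) ≈ 393.66*I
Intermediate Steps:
A = -155204 (A = 3 - 155207 = -155204)
sqrt(A + g(-601)) = sqrt(-155204 + 234) = sqrt(-154970) = I*sqrt(154970)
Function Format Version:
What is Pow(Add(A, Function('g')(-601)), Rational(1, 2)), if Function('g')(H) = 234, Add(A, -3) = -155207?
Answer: Mul(I, Pow(154970, Rational(1, 2))) ≈ Mul(393.66, I)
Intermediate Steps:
A = -155204 (A = Add(3, -155207) = -155204)
Pow(Add(A, Function('g')(-601)), Rational(1, 2)) = Pow(Add(-155204, 234), Rational(1, 2)) = Pow(-154970, Rational(1, 2)) = Mul(I, Pow(154970, Rational(1, 2)))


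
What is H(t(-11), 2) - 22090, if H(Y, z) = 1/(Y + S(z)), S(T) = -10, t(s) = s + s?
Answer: -706881/32 ≈ -22090.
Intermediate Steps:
t(s) = 2*s
H(Y, z) = 1/(-10 + Y) (H(Y, z) = 1/(Y - 10) = 1/(-10 + Y))
H(t(-11), 2) - 22090 = 1/(-10 + 2*(-11)) - 22090 = 1/(-10 - 22) - 22090 = 1/(-32) - 22090 = -1/32 - 22090 = -706881/32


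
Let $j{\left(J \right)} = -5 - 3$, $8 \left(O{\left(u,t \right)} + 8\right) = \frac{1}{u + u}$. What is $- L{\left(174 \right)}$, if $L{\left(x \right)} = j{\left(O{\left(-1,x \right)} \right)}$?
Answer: $8$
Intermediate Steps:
$O{\left(u,t \right)} = -8 + \frac{1}{16 u}$ ($O{\left(u,t \right)} = -8 + \frac{1}{8 \left(u + u\right)} = -8 + \frac{1}{8 \cdot 2 u} = -8 + \frac{\frac{1}{2} \frac{1}{u}}{8} = -8 + \frac{1}{16 u}$)
$j{\left(J \right)} = -8$ ($j{\left(J \right)} = -5 - 3 = -8$)
$L{\left(x \right)} = -8$
$- L{\left(174 \right)} = \left(-1\right) \left(-8\right) = 8$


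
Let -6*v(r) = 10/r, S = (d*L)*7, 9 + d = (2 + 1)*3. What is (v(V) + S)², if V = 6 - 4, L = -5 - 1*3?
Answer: 25/36 ≈ 0.69444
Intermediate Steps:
L = -8 (L = -5 - 3 = -8)
d = 0 (d = -9 + (2 + 1)*3 = -9 + 3*3 = -9 + 9 = 0)
V = 2
S = 0 (S = (0*(-8))*7 = 0*7 = 0)
v(r) = -5/(3*r)
(v(V) + S)² = (-5/3/2 + 0)² = (-5/3*½ + 0)² = (-⅚ + 0)² = (-⅚)² = 25/36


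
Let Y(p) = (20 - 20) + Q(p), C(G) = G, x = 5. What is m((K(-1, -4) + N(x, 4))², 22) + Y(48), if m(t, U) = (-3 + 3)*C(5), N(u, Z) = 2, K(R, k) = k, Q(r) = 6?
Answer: 6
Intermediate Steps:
m(t, U) = 0 (m(t, U) = (-3 + 3)*5 = 0*5 = 0)
Y(p) = 6 (Y(p) = (20 - 20) + 6 = 0 + 6 = 6)
m((K(-1, -4) + N(x, 4))², 22) + Y(48) = 0 + 6 = 6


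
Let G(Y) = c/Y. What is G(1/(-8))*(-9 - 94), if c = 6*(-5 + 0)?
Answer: -24720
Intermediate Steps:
c = -30 (c = 6*(-5) = -30)
G(Y) = -30/Y
G(1/(-8))*(-9 - 94) = (-30/(1/(-8)))*(-9 - 94) = -30/(-⅛)*(-103) = -30*(-8)*(-103) = 240*(-103) = -24720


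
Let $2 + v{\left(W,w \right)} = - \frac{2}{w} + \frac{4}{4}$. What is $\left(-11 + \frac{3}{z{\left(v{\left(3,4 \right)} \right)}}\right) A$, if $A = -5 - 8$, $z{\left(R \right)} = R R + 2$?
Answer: $\frac{2275}{17} \approx 133.82$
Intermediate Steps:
$v{\left(W,w \right)} = -1 - \frac{2}{w}$ ($v{\left(W,w \right)} = -2 + \left(- \frac{2}{w} + \frac{4}{4}\right) = -2 + \left(- \frac{2}{w} + 4 \cdot \frac{1}{4}\right) = -2 + \left(- \frac{2}{w} + 1\right) = -2 + \left(1 - \frac{2}{w}\right) = -1 - \frac{2}{w}$)
$z{\left(R \right)} = 2 + R^{2}$ ($z{\left(R \right)} = R^{2} + 2 = 2 + R^{2}$)
$A = -13$ ($A = -5 - 8 = -13$)
$\left(-11 + \frac{3}{z{\left(v{\left(3,4 \right)} \right)}}\right) A = \left(-11 + \frac{3}{2 + \left(\frac{-2 - 4}{4}\right)^{2}}\right) \left(-13\right) = \left(-11 + \frac{3}{2 + \left(\frac{1}{4} \left(-6\right)\right)^{2}}\right) \left(-13\right) = \left(-11 + \frac{3}{2 + \left(- \frac{3}{2}\right)^{2}}\right) \left(-13\right) = \left(-11 + \frac{3}{2 + \frac{9}{4}}\right) \left(-13\right) = \left(-11 + \frac{3}{\frac{17}{4}}\right) \left(-13\right) = \left(-11 + 3 \cdot \frac{4}{17}\right) \left(-13\right) = \left(-11 + \frac{12}{17}\right) \left(-13\right) = \left(- \frac{175}{17}\right) \left(-13\right) = \frac{2275}{17}$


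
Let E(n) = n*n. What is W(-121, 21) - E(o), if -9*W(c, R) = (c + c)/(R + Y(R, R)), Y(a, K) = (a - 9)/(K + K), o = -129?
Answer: -22313887/1341 ≈ -16640.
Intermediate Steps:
Y(a, K) = (-9 + a)/(2*K) (Y(a, K) = (-9 + a)/((2*K)) = (-9 + a)*(1/(2*K)) = (-9 + a)/(2*K))
E(n) = n²
W(c, R) = -2*c/(9*(R + (-9 + R)/(2*R))) (W(c, R) = -(c + c)/(9*(R + (-9 + R)/(2*R))) = -2*c/(9*(R + (-9 + R)/(2*R))))
W(-121, 21) - E(o) = -4*21*(-121)/(-81 + 9*21 + 18*21²) - 1*(-129)² = -4*21*(-121)/(-81 + 189 + 18*441) - 1*16641 = -4*21*(-121)/(-81 + 189 + 7938) - 16641 = -4*21*(-121)/8046 - 16641 = -4*21*(-121)*1/8046 - 16641 = 1694/1341 - 16641 = -22313887/1341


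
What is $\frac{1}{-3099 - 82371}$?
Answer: $- \frac{1}{85470} \approx -1.17 \cdot 10^{-5}$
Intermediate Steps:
$\frac{1}{-3099 - 82371} = \frac{1}{-85470} = - \frac{1}{85470}$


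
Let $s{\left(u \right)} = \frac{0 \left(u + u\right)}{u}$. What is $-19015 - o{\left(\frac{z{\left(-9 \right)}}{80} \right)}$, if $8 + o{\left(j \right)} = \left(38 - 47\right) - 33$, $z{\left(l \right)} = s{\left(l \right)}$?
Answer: $-18965$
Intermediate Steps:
$s{\left(u \right)} = 0$ ($s{\left(u \right)} = \frac{0 \cdot 2 u}{u} = \frac{0}{u} = 0$)
$z{\left(l \right)} = 0$
$o{\left(j \right)} = -50$ ($o{\left(j \right)} = -8 + \left(\left(38 - 47\right) - 33\right) = -8 - 42 = -50$)
$-19015 - o{\left(\frac{z{\left(-9 \right)}}{80} \right)} = -19015 - -50 = -19015 + 50 = -18965$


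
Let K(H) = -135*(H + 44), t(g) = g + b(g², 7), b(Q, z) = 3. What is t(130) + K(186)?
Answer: -30917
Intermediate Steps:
t(g) = 3 + g (t(g) = g + 3 = 3 + g)
K(H) = -5940 - 135*H (K(H) = -135*(44 + H) = -5940 - 135*H)
t(130) + K(186) = (3 + 130) + (-5940 - 135*186) = 133 + (-5940 - 25110) = 133 - 31050 = -30917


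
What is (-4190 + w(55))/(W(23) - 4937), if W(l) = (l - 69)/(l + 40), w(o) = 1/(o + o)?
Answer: 29036637/34218470 ≈ 0.84857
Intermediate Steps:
w(o) = 1/(2*o)
W(l) = (-69 + l)/(40 + l)
(-4190 + w(55))/(W(23) - 4937) = (-4190 + (1/2)/55)/((-69 + 23)/(40 + 23) - 4937) = (-4190 + (1/2)*(1/55))/(-46/63 - 4937) = (-4190 + 1/110)/((1/63)*(-46) - 4937) = -460899/(110*(-46/63 - 4937)) = -460899/(110*(-311077/63)) = -460899/110*(-63/311077) = 29036637/34218470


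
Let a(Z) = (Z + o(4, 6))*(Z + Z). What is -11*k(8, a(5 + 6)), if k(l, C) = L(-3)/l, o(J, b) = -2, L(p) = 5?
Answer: -55/8 ≈ -6.8750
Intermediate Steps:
a(Z) = 2*Z*(-2 + Z) (a(Z) = (Z - 2)*(Z + Z) = (-2 + Z)*(2*Z) = 2*Z*(-2 + Z))
k(l, C) = 5/l
-11*k(8, a(5 + 6)) = -55/8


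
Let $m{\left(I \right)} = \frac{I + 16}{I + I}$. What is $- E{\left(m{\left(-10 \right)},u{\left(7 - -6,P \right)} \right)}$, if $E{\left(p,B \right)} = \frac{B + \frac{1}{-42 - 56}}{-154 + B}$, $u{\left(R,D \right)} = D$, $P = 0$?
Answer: $- \frac{1}{15092} \approx -6.626 \cdot 10^{-5}$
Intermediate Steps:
$m{\left(I \right)} = \frac{16 + I}{2 I}$
$E{\left(p,B \right)} = \frac{- \frac{1}{98} + B}{-154 + B}$ ($E{\left(p,B \right)} = \frac{B + \frac{1}{-98}}{-154 + B} = \frac{B - \frac{1}{98}}{-154 + B} = \frac{- \frac{1}{98} + B}{-154 + B}$)
$- E{\left(m{\left(-10 \right)},u{\left(7 - -6,P \right)} \right)} = - \frac{- \frac{1}{98} + 0}{-154 + 0} = - \frac{-1}{\left(-154\right) 98} = - \frac{\left(-1\right) \left(-1\right)}{154 \cdot 98} = \left(-1\right) \frac{1}{15092} = - \frac{1}{15092}$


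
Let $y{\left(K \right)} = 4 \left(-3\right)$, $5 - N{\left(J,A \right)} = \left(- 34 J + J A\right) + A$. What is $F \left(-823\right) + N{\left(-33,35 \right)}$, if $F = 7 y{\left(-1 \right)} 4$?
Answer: $276531$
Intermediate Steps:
$N{\left(J,A \right)} = 5 - A + 34 J - A J$ ($N{\left(J,A \right)} = 5 - \left(\left(- 34 J + J A\right) + A\right) = 5 - \left(\left(- 34 J + A J\right) + A\right) = 5 - \left(A - 34 J + A J\right) = 5 - A + 34 J - A J$)
$y{\left(K \right)} = -12$
$F = -336$ ($F = 7 \left(-12\right) 4 = \left(-84\right) 4 = -336$)
$F \left(-823\right) + N{\left(-33,35 \right)} = \left(-336\right) \left(-823\right) + \left(5 - 35 + 34 \left(-33\right) - 35 \left(-33\right)\right) = 276528 + \left(5 - 35 - 1122 + 1155\right) = 276528 + 3 = 276531$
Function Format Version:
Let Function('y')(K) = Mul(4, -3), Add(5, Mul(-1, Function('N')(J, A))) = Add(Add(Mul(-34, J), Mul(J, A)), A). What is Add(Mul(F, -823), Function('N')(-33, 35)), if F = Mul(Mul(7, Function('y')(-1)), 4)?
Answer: 276531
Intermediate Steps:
Function('N')(J, A) = Add(5, Mul(-1, A), Mul(34, J), Mul(-1, A, J)) (Function('N')(J, A) = Add(5, Mul(-1, Add(Add(Mul(-34, J), Mul(J, A)), A))) = Add(5, Mul(-1, Add(Add(Mul(-34, J), Mul(A, J)), A))) = Add(5, Mul(-1, Add(A, Mul(-34, J), Mul(A, J)))) = Add(5, Add(Mul(-1, A), Mul(34, J), Mul(-1, A, J))) = Add(5, Mul(-1, A), Mul(34, J), Mul(-1, A, J)))
Function('y')(K) = -12
F = -336 (F = Mul(Mul(7, -12), 4) = Mul(-84, 4) = -336)
Add(Mul(F, -823), Function('N')(-33, 35)) = Add(Mul(-336, -823), Add(5, Mul(-1, 35), Mul(34, -33), Mul(-1, 35, -33))) = Add(276528, Add(5, -35, -1122, 1155)) = Add(276528, 3) = 276531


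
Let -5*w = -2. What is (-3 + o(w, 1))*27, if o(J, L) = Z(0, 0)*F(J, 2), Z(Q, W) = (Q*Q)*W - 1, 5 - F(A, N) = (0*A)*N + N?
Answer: -162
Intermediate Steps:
w = ⅖ (w = -⅕*(-2) = ⅖ ≈ 0.40000)
F(A, N) = 5 - N (F(A, N) = 5 - ((0*A)*N + N) = 5 - (0*N + N) = 5 - (0 + N) = 5 - N)
Z(Q, W) = -1 + W*Q² (Z(Q, W) = Q²*W - 1 = W*Q² - 1 = -1 + W*Q²)
o(J, L) = -3 (o(J, L) = (-1 + 0*0²)*(5 - 1*2) = (-1 + 0*0)*(5 - 2) = (-1 + 0)*3 = -1*3 = -3)
(-3 + o(w, 1))*27 = (-3 - 3)*27 = -6*27 = -162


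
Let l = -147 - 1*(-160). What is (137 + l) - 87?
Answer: 63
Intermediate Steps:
l = 13 (l = -147 + 160 = 13)
(137 + l) - 87 = (137 + 13) - 87 = 150 - 87 = 63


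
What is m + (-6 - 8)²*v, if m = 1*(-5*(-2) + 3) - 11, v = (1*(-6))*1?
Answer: -1174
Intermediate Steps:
v = -6 (v = -6*1 = -6)
m = 2 (m = 1*(10 + 3) - 11 = 1*13 - 11 = 13 - 11 = 2)
m + (-6 - 8)²*v = 2 + (-6 - 8)²*(-6) = 2 + (-14)²*(-6) = 2 + 196*(-6) = 2 - 1176 = -1174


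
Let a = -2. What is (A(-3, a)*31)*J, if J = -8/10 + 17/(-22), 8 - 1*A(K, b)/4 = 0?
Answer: -85808/55 ≈ -1560.1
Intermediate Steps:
A(K, b) = 32 (A(K, b) = 32 - 4*0 = 32 + 0 = 32)
J = -173/110 (J = -8*1/10 + 17*(-1/22) = -4/5 - 17/22 = -173/110 ≈ -1.5727)
(A(-3, a)*31)*J = (32*31)*(-173/110) = 992*(-173/110) = -85808/55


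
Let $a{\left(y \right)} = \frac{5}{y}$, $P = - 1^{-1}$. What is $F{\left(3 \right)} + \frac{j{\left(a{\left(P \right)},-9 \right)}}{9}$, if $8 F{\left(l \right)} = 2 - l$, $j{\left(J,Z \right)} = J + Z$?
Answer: $- \frac{121}{72} \approx -1.6806$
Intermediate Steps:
$P = -1$ ($P = \left(-1\right) 1 = -1$)
$F{\left(l \right)} = \frac{1}{4} - \frac{l}{8}$ ($F{\left(l \right)} = \frac{2 - l}{8} = \frac{1}{4} - \frac{l}{8}$)
$F{\left(3 \right)} + \frac{j{\left(a{\left(P \right)},-9 \right)}}{9} = \left(\frac{1}{4} - \frac{3}{8}\right) + \frac{\frac{5}{-1} - 9}{9} = \left(\frac{1}{4} - \frac{3}{8}\right) + \frac{5 \left(-1\right) - 9}{9} = - \frac{1}{8} + \frac{-5 - 9}{9} = - \frac{1}{8} + \frac{1}{9} \left(-14\right) = - \frac{1}{8} - \frac{14}{9} = - \frac{121}{72}$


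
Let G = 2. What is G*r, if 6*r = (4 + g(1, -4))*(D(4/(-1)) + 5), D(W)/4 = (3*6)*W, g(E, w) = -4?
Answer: 0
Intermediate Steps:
D(W) = 72*W (D(W) = 4*((3*6)*W) = 4*(18*W) = 72*W)
r = 0 (r = ((4 - 4)*(72*(4/(-1)) + 5))/6 = (0*(72*(4*(-1)) + 5))/6 = (0*(72*(-4) + 5))/6 = (0*(-288 + 5))/6 = (0*(-283))/6 = (⅙)*0 = 0)
G*r = 2*0 = 0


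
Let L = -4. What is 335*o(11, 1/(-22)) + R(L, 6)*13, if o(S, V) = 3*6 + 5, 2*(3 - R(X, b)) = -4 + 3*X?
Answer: 7848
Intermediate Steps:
R(X, b) = 5 - 3*X/2 (R(X, b) = 3 - (-4 + 3*X)/2 = 3 + (2 - 3*X/2) = 5 - 3*X/2)
o(S, V) = 23 (o(S, V) = 18 + 5 = 23)
335*o(11, 1/(-22)) + R(L, 6)*13 = 335*23 + (5 - 3/2*(-4))*13 = 7705 + (5 + 6)*13 = 7705 + 11*13 = 7705 + 143 = 7848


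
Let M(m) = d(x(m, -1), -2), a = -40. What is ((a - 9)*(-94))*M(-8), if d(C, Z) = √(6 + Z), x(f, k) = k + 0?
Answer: 9212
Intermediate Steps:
x(f, k) = k
M(m) = 2 (M(m) = √(6 - 2) = √4 = 2)
((a - 9)*(-94))*M(-8) = ((-40 - 9)*(-94))*2 = -49*(-94)*2 = 4606*2 = 9212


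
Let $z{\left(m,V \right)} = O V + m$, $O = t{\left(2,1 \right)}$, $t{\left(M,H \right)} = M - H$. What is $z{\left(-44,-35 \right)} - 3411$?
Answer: $-3490$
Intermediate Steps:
$O = 1$ ($O = 2 - 1 = 1$)
$z{\left(m,V \right)} = V + m$ ($z{\left(m,V \right)} = 1 V + m = V + m$)
$z{\left(-44,-35 \right)} - 3411 = \left(-35 - 44\right) - 3411 = -79 - 3411 = -3490$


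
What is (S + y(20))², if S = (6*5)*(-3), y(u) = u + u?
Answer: 2500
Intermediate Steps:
y(u) = 2*u
S = -90 (S = 30*(-3) = -90)
(S + y(20))² = (-90 + 2*20)² = (-90 + 40)² = (-50)² = 2500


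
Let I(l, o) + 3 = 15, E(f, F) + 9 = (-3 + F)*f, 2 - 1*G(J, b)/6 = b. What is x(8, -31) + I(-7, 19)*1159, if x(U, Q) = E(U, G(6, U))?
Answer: 13587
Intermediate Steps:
G(J, b) = 12 - 6*b
E(f, F) = -9 + f*(-3 + F) (E(f, F) = -9 + (-3 + F)*f = -9 + f*(-3 + F))
x(U, Q) = -9 - 3*U + U*(12 - 6*U) (x(U, Q) = -9 - 3*U + (12 - 6*U)*U = -9 - 3*U + U*(12 - 6*U))
I(l, o) = 12 (I(l, o) = -3 + 15 = 12)
x(8, -31) + I(-7, 19)*1159 = (-9 - 6*8² + 9*8) + 12*1159 = (-9 - 6*64 + 72) + 13908 = (-9 - 384 + 72) + 13908 = -321 + 13908 = 13587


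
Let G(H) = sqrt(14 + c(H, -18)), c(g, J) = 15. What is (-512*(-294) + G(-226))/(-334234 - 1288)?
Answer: -75264/167761 - sqrt(29)/335522 ≈ -0.44865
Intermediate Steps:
G(H) = sqrt(29) (G(H) = sqrt(14 + 15) = sqrt(29))
(-512*(-294) + G(-226))/(-334234 - 1288) = (-512*(-294) + sqrt(29))/(-334234 - 1288) = (150528 + sqrt(29))/(-335522) = (150528 + sqrt(29))*(-1/335522) = -75264/167761 - sqrt(29)/335522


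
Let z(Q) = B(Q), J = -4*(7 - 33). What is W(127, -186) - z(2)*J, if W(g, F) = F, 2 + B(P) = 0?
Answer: 22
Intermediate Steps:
B(P) = -2 (B(P) = -2 + 0 = -2)
J = 104 (J = -4*(-26) = 104)
z(Q) = -2
W(127, -186) - z(2)*J = -186 - (-2)*104 = -186 - 1*(-208) = -186 + 208 = 22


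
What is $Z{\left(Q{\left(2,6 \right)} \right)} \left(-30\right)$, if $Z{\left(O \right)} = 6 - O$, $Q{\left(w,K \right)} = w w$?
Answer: $-60$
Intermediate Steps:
$Q{\left(w,K \right)} = w^{2}$
$Z{\left(Q{\left(2,6 \right)} \right)} \left(-30\right) = \left(6 - 2^{2}\right) \left(-30\right) = \left(6 - 4\right) \left(-30\right) = 2 \left(-30\right) = -60$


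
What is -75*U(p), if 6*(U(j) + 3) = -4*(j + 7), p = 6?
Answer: 875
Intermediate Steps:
U(j) = -23/3 - 2*j/3 (U(j) = -3 + (-4*(j + 7))/6 = -3 + (-4*(7 + j))/6 = -3 + (-28 - 4*j)/6 = -3 + (-14/3 - 2*j/3) = -23/3 - 2*j/3)
-75*U(p) = -75*(-23/3 - ⅔*6) = -75*(-23/3 - 4) = -75*(-35/3) = 875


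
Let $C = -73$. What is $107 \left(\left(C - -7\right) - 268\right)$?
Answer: $-35738$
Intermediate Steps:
$107 \left(\left(C - -7\right) - 268\right) = 107 \left(\left(-73 - -7\right) - 268\right) = 107 \left(\left(-73 + 7\right) - 268\right) = 107 \left(-66 - 268\right) = 107 \left(-334\right) = -35738$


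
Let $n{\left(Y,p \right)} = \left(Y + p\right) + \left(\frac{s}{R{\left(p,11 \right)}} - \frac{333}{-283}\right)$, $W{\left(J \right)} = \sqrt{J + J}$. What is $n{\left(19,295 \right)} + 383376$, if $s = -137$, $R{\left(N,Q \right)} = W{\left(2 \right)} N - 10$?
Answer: $\frac{62979030969}{164140} \approx 3.8369 \cdot 10^{5}$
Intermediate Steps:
$W{\left(J \right)} = \sqrt{2} \sqrt{J}$ ($W{\left(J \right)} = \sqrt{2 J} = \sqrt{2} \sqrt{J}$)
$R{\left(N,Q \right)} = -10 + 2 N$ ($R{\left(N,Q \right)} = \sqrt{2} \sqrt{2} N - 10 = 2 N - 10 = -10 + 2 N$)
$n{\left(Y,p \right)} = \frac{333}{283} + Y + p - \frac{137}{-10 + 2 p}$ ($n{\left(Y,p \right)} = \left(Y + p\right) - \left(- \frac{333}{283} + \frac{137}{-10 + 2 p}\right) = \left(Y + p\right) + \left(- \frac{137}{-10 + 2 p} + \frac{333}{283}\right) = \left(Y + p\right) + \left(\frac{333}{283} - \frac{137}{-10 + 2 p}\right) = \frac{333}{283} + Y + p - \frac{137}{-10 + 2 p}$)
$n{\left(19,295 \right)} + 383376 = \frac{-38771 + 2 \left(-5 + 295\right) \left(333 + 283 \cdot 19 + 283 \cdot 295\right)}{566 \left(-5 + 295\right)} + 383376 = \frac{-38771 + 2 \cdot 290 \left(333 + 5377 + 83485\right)}{566 \cdot 290} + 383376 = \frac{1}{566} \cdot \frac{1}{290} \left(-38771 + 2 \cdot 290 \cdot 89195\right) + 383376 = \frac{1}{566} \cdot \frac{1}{290} \left(-38771 + 51733100\right) + 383376 = \frac{1}{566} \cdot \frac{1}{290} \cdot 51694329 + 383376 = \frac{51694329}{164140} + 383376 = \frac{62979030969}{164140}$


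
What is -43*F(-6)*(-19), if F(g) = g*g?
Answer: 29412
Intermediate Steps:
F(g) = g²
-43*F(-6)*(-19) = -43*(-6)²*(-19) = -43*36*(-19) = -1548*(-19) = 29412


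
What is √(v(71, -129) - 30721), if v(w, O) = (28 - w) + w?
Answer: I*√30693 ≈ 175.19*I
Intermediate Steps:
v(w, O) = 28
√(v(71, -129) - 30721) = √(28 - 30721) = √(-30693) = I*√30693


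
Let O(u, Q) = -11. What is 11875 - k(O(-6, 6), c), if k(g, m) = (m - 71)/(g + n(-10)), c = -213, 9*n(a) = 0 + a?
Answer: 1291819/109 ≈ 11852.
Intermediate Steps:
n(a) = a/9 (n(a) = (0 + a)/9 = a/9)
k(g, m) = (-71 + m)/(-10/9 + g) (k(g, m) = (m - 71)/(g + (⅑)*(-10)) = (-71 + m)/(g - 10/9) = (-71 + m)/(-10/9 + g))
11875 - k(O(-6, 6), c) = 11875 - 9*(-71 - 213)/(-10 + 9*(-11)) = 11875 - 9*(-284)/(-10 - 99) = 11875 - 9*(-284)/(-109) = 11875 - 9*(-1)*(-284)/109 = 11875 - 1*2556/109 = 11875 - 2556/109 = 1291819/109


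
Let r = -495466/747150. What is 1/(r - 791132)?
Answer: -373575/295547384633 ≈ -1.2640e-6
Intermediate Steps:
r = -247733/373575 (r = -495466*1/747150 = -247733/373575 ≈ -0.66314)
1/(r - 791132) = 1/(-247733/373575 - 791132) = 1/(-295547384633/373575) = -373575/295547384633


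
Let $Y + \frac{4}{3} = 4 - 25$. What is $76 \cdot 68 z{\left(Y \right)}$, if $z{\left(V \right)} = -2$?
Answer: $-10336$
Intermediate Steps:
$Y = - \frac{67}{3}$ ($Y = - \frac{4}{3} + \left(4 - 25\right) = - \frac{4}{3} - 21 = - \frac{67}{3} \approx -22.333$)
$76 \cdot 68 z{\left(Y \right)} = 76 \cdot 68 \left(-2\right) = 5168 \left(-2\right) = -10336$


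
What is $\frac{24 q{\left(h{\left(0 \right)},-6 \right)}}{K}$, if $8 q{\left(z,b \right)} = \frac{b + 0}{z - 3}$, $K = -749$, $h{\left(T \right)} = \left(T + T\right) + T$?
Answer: $- \frac{6}{749} \approx -0.0080107$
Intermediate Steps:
$h{\left(T \right)} = 3 T$ ($h{\left(T \right)} = 2 T + T = 3 T$)
$q{\left(z,b \right)} = \frac{b}{8 \left(-3 + z\right)}$ ($q{\left(z,b \right)} = \frac{\left(b + 0\right) \frac{1}{z - 3}}{8} = \frac{b \frac{1}{-3 + z}}{8} = \frac{b}{8 \left(-3 + z\right)}$)
$\frac{24 q{\left(h{\left(0 \right)},-6 \right)}}{K} = \frac{24 \cdot \frac{1}{8} \left(-6\right) \frac{1}{-3 + 3 \cdot 0}}{-749} = 24 \cdot \frac{1}{8} \left(-6\right) \frac{1}{-3 + 0} \left(- \frac{1}{749}\right) = 24 \cdot \frac{1}{8} \left(-6\right) \frac{1}{-3} \left(- \frac{1}{749}\right) = 24 \cdot \frac{1}{8} \left(-6\right) \left(- \frac{1}{3}\right) \left(- \frac{1}{749}\right) = 24 \cdot \frac{1}{4} \left(- \frac{1}{749}\right) = 6 \left(- \frac{1}{749}\right) = - \frac{6}{749}$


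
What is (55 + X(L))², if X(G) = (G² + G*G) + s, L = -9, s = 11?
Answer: 51984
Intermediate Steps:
X(G) = 11 + 2*G² (X(G) = (G² + G*G) + 11 = (G² + G²) + 11 = 2*G² + 11 = 11 + 2*G²)
(55 + X(L))² = (55 + (11 + 2*(-9)²))² = (55 + (11 + 2*81))² = (55 + (11 + 162))² = (55 + 173)² = 228² = 51984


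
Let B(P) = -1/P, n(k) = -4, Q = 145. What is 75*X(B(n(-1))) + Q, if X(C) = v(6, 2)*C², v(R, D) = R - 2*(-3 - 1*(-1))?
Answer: 1535/8 ≈ 191.88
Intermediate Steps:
v(R, D) = 4 + R (v(R, D) = R - 2*(-3 + 1) = R - 2*(-2) = R + 4 = 4 + R)
X(C) = 10*C² (X(C) = (4 + 6)*C² = 10*C²)
75*X(B(n(-1))) + Q = 75*(10*(-1/(-4))²) + 145 = 75*(10*(-1*(-¼))²) + 145 = 75*(10*(¼)²) + 145 = 75*(10*(1/16)) + 145 = 75*(5/8) + 145 = 375/8 + 145 = 1535/8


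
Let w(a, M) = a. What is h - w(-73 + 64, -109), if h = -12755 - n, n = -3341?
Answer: -9405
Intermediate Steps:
h = -9414 (h = -12755 - 1*(-3341) = -12755 + 3341 = -9414)
h - w(-73 + 64, -109) = -9414 - (-73 + 64) = -9414 - 1*(-9) = -9414 + 9 = -9405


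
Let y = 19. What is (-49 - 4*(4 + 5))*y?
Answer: -1615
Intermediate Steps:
(-49 - 4*(4 + 5))*y = (-49 - 4*(4 + 5))*19 = (-49 - 4*9)*19 = (-49 - 36)*19 = -85*19 = -1615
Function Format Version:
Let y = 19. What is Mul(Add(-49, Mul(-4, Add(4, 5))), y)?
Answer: -1615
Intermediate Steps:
Mul(Add(-49, Mul(-4, Add(4, 5))), y) = Mul(Add(-49, Mul(-4, Add(4, 5))), 19) = Mul(Add(-49, Mul(-4, 9)), 19) = Mul(Add(-49, -36), 19) = Mul(-85, 19) = -1615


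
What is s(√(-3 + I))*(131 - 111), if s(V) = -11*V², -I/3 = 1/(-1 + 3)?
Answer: 990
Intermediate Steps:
I = -3/2 (I = -3/(-1 + 3) = -3/2 ≈ -1.5000)
s(√(-3 + I))*(131 - 111) = (-11*(√(-3 - 3/2))²)*(131 - 111) = -11*(√(-9/2))²*20 = -11*(3*I*√2/2)²*20 = -11*(-9/2)*20 = (99/2)*20 = 990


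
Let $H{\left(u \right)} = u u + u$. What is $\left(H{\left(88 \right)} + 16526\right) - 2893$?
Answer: $21465$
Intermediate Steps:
$H{\left(u \right)} = u + u^{2}$ ($H{\left(u \right)} = u^{2} + u = u + u^{2}$)
$\left(H{\left(88 \right)} + 16526\right) - 2893 = \left(88 \left(1 + 88\right) + 16526\right) - 2893 = \left(88 \cdot 89 + 16526\right) - 2893 = \left(7832 + 16526\right) - 2893 = 24358 - 2893 = 21465$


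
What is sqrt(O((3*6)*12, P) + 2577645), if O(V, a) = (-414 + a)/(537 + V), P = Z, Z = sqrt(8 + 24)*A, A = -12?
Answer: sqrt(162394178007 - 4016*sqrt(2))/251 ≈ 1605.5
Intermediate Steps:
Z = -48*sqrt(2) (Z = sqrt(8 + 24)*(-12) = sqrt(32)*(-12) = (4*sqrt(2))*(-12) = -48*sqrt(2) ≈ -67.882)
P = -48*sqrt(2) ≈ -67.882
O(V, a) = (-414 + a)/(537 + V)
sqrt(O((3*6)*12, P) + 2577645) = sqrt((-414 - 48*sqrt(2))/(537 + (3*6)*12) + 2577645) = sqrt((-414 - 48*sqrt(2))/(537 + 18*12) + 2577645) = sqrt((-414 - 48*sqrt(2))/(537 + 216) + 2577645) = sqrt((-414 - 48*sqrt(2))/753 + 2577645) = sqrt((-138/251 - 16*sqrt(2)/251) + 2577645) = sqrt(646988757/251 - 16*sqrt(2)/251)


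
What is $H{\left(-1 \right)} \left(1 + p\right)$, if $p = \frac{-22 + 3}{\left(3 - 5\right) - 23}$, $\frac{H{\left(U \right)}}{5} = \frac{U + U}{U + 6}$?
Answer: $- \frac{88}{25} \approx -3.52$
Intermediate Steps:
$H{\left(U \right)} = \frac{10 U}{6 + U}$ ($H{\left(U \right)} = 5 \frac{U + U}{U + 6} = 5 \frac{2 U}{6 + U} = \frac{10 U}{6 + U}$)
$p = \frac{19}{25}$ ($p = - \frac{19}{\left(3 - 5\right) - 23} = - \frac{19}{-2 - 23} = - \frac{19}{-25} = \left(-19\right) \left(- \frac{1}{25}\right) = \frac{19}{25} \approx 0.76$)
$H{\left(-1 \right)} \left(1 + p\right) = 10 \left(-1\right) \frac{1}{6 - 1} \left(1 + \frac{19}{25}\right) = 10 \left(-1\right) \frac{1}{5} \cdot \frac{44}{25} = \left(-2\right) \frac{44}{25} = - \frac{88}{25}$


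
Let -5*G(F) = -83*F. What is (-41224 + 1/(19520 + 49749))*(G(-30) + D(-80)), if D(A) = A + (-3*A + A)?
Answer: 1193617916590/69269 ≈ 1.7232e+7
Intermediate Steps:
G(F) = 83*F/5 (G(F) = -(-83)*F/5 = 83*F/5)
D(A) = -A (D(A) = A - 2*A = -A)
(-41224 + 1/(19520 + 49749))*(G(-30) + D(-80)) = (-41224 + 1/(19520 + 49749))*((83/5)*(-30) - 1*(-80)) = (-41224 + 1/69269)*(-498 + 80) = (-41224 + 1/69269)*(-418) = -2855545255/69269*(-418) = 1193617916590/69269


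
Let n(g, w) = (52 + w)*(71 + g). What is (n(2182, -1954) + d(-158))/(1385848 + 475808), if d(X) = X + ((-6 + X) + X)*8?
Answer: -1071985/465414 ≈ -2.3033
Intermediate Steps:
d(X) = -48 + 17*X (d(X) = X + (-6 + 2*X)*8 = X + (-48 + 16*X) = -48 + 17*X)
(n(2182, -1954) + d(-158))/(1385848 + 475808) = ((3692 + 52*2182 + 71*(-1954) + 2182*(-1954)) + (-48 + 17*(-158)))/(1385848 + 475808) = ((3692 + 113464 - 138734 - 4263628) + (-48 - 2686))/1861656 = (-4285206 - 2734)*(1/1861656) = -4287940*1/1861656 = -1071985/465414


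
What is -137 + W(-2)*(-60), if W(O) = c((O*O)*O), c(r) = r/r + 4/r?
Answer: -167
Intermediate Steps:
c(r) = 1 + 4/r
W(O) = (4 + O³)/O³ (W(O) = (4 + (O*O)*O)/(((O*O)*O)) = (4 + O²*O)/((O²*O)) = (4 + O³)/(O³) = (4 + O³)/O³)
-137 + W(-2)*(-60) = -137 + (1 + 4/(-2)³)*(-60) = -137 + (1 + 4*(-⅛))*(-60) = -137 + (1 - ½)*(-60) = -137 + (½)*(-60) = -137 - 30 = -167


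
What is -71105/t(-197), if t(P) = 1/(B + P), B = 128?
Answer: 4906245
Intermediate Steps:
t(P) = 1/(128 + P)
-71105/t(-197) = -71105/(1/(128 - 197)) = -71105/(1/(-69)) = -71105/(-1/69) = -71105*(-69) = 4906245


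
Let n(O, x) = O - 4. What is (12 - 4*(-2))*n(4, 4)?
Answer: 0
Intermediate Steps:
n(O, x) = -4 + O
(12 - 4*(-2))*n(4, 4) = (12 - 4*(-2))*(-4 + 4) = (12 + 8)*0 = 20*0 = 0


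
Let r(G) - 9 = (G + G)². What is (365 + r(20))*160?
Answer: 315840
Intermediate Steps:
r(G) = 9 + 4*G² (r(G) = 9 + (G + G)² = 9 + (2*G)² = 9 + 4*G²)
(365 + r(20))*160 = (365 + (9 + 4*20²))*160 = (365 + (9 + 4*400))*160 = (365 + (9 + 1600))*160 = (365 + 1609)*160 = 1974*160 = 315840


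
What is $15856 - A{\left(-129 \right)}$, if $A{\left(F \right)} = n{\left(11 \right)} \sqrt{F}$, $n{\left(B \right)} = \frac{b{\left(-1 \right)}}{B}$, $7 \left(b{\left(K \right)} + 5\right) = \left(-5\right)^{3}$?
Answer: $15856 + \frac{160 i \sqrt{129}}{77} \approx 15856.0 + 23.601 i$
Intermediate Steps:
$b{\left(K \right)} = - \frac{160}{7}$ ($b{\left(K \right)} = -5 + \frac{\left(-5\right)^{3}}{7} = -5 + \frac{1}{7} \left(-125\right) = -5 - \frac{125}{7} = - \frac{160}{7}$)
$n{\left(B \right)} = - \frac{160}{7 B}$
$A{\left(F \right)} = - \frac{160 \sqrt{F}}{77}$ ($A{\left(F \right)} = - \frac{160}{7 \cdot 11} \sqrt{F} = \left(- \frac{160}{7}\right) \frac{1}{11} \sqrt{F} = - \frac{160 \sqrt{F}}{77}$)
$15856 - A{\left(-129 \right)} = 15856 - - \frac{160 \sqrt{-129}}{77} = 15856 - - \frac{160 i \sqrt{129}}{77} = 15856 + \frac{160 i \sqrt{129}}{77}$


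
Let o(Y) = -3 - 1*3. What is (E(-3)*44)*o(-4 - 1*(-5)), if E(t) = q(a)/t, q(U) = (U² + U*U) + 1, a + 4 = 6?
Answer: 792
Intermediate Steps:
a = 2 (a = -4 + 6 = 2)
o(Y) = -6 (o(Y) = -3 - 3 = -6)
q(U) = 1 + 2*U² (q(U) = (U² + U²) + 1 = 2*U² + 1 = 1 + 2*U²)
E(t) = 9/t (E(t) = (1 + 2*2²)/t = (1 + 2*4)/t = (1 + 8)/t = 9/t)
(E(-3)*44)*o(-4 - 1*(-5)) = ((9/(-3))*44)*(-6) = ((9*(-⅓))*44)*(-6) = -3*44*(-6) = -132*(-6) = 792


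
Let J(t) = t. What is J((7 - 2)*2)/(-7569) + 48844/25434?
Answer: 20524772/10694997 ≈ 1.9191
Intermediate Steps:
J((7 - 2)*2)/(-7569) + 48844/25434 = ((7 - 2)*2)/(-7569) + 48844/25434 = (5*2)*(-1/7569) + 48844*(1/25434) = 10*(-1/7569) + 24422/12717 = -10/7569 + 24422/12717 = 20524772/10694997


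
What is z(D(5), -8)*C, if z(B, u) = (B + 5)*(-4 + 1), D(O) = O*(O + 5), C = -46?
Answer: 7590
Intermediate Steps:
D(O) = O*(5 + O)
z(B, u) = -15 - 3*B (z(B, u) = (5 + B)*(-3) = -15 - 3*B)
z(D(5), -8)*C = (-15 - 15*(5 + 5))*(-46) = (-15 - 15*10)*(-46) = (-15 - 3*50)*(-46) = (-15 - 150)*(-46) = -165*(-46) = 7590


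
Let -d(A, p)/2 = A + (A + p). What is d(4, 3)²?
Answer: 484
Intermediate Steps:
d(A, p) = -4*A - 2*p (d(A, p) = -2*(A + (A + p)) = -2*(p + 2*A) = -4*A - 2*p)
d(4, 3)² = (-4*4 - 2*3)² = (-16 - 6)² = (-22)² = 484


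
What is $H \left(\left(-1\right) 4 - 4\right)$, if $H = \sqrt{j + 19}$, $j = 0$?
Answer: $- 8 \sqrt{19} \approx -34.871$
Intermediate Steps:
$H = \sqrt{19}$ ($H = \sqrt{0 + 19} = \sqrt{19} \approx 4.3589$)
$H \left(\left(-1\right) 4 - 4\right) = \sqrt{19} \left(\left(-1\right) 4 - 4\right) = \sqrt{19} \left(-4 - 4\right) = \sqrt{19} \left(-8\right) = - 8 \sqrt{19}$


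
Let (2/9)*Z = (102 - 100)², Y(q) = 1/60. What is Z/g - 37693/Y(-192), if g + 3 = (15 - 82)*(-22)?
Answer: -3326784162/1471 ≈ -2.2616e+6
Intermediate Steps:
g = 1471 (g = -3 + (15 - 82)*(-22) = -3 - 67*(-22) = -3 + 1474 = 1471)
Y(q) = 1/60
Z = 18 (Z = 9*(102 - 100)²/2 = (9/2)*2² = (9/2)*4 = 18)
Z/g - 37693/Y(-192) = 18/1471 - 37693/1/60 = 18*(1/1471) - 37693*60 = 18/1471 - 2261580 = -3326784162/1471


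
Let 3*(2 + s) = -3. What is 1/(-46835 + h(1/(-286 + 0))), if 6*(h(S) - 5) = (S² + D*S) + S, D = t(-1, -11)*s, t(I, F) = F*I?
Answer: -163592/7661010309 ≈ -2.1354e-5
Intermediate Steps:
s = -3 (s = -2 + (⅓)*(-3) = -2 - 1 = -3)
D = -33 (D = -11*(-1)*(-3) = 11*(-3) = -33)
h(S) = 5 - 16*S/3 + S²/6 (h(S) = 5 + ((S² - 33*S) + S)/6 = 5 + (S² - 32*S)/6 = 5 + (-16*S/3 + S²/6) = 5 - 16*S/3 + S²/6)
1/(-46835 + h(1/(-286 + 0))) = 1/(-46835 + (5 - 16/(3*(-286 + 0)) + (1/(-286 + 0))²/6)) = 1/(-46835 + (5 - 16/3/(-286) + (1/(-286))²/6)) = 1/(-46835 + (5 - 16/3*(-1/286) + (-1/286)²/6)) = 1/(-46835 + (5 + 8/429 + (⅙)*(1/81796))) = 1/(-46835 + (5 + 8/429 + 1/490776)) = 1/(-46835 + 821011/163592) = 1/(-7661010309/163592) = -163592/7661010309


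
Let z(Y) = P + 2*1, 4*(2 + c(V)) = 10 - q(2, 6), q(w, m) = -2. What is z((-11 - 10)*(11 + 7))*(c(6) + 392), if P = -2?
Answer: 0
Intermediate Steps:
c(V) = 1 (c(V) = -2 + (10 - 1*(-2))/4 = -2 + (10 + 2)/4 = -2 + (¼)*12 = -2 + 3 = 1)
z(Y) = 0 (z(Y) = -2 + 2*1 = -2 + 2 = 0)
z((-11 - 10)*(11 + 7))*(c(6) + 392) = 0*(1 + 392) = 0*393 = 0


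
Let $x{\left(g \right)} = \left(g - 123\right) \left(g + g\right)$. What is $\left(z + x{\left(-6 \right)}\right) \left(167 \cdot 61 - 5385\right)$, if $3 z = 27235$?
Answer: $\frac{153082958}{3} \approx 5.1028 \cdot 10^{7}$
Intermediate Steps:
$z = \frac{27235}{3}$ ($z = \frac{1}{3} \cdot 27235 = \frac{27235}{3} \approx 9078.3$)
$x{\left(g \right)} = 2 g \left(-123 + g\right)$ ($x{\left(g \right)} = \left(-123 + g\right) 2 g = 2 g \left(-123 + g\right)$)
$\left(z + x{\left(-6 \right)}\right) \left(167 \cdot 61 - 5385\right) = \left(\frac{27235}{3} + 2 \left(-6\right) \left(-123 - 6\right)\right) \left(167 \cdot 61 - 5385\right) = \left(\frac{27235}{3} + 2 \left(-6\right) \left(-129\right)\right) \left(10187 - 5385\right) = \left(\frac{27235}{3} + 1548\right) 4802 = \frac{31879}{3} \cdot 4802 = \frac{153082958}{3}$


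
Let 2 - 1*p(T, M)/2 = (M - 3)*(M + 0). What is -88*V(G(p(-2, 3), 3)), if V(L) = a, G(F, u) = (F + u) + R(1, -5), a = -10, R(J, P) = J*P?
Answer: 880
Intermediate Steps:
p(T, M) = 4 - 2*M*(-3 + M) (p(T, M) = 4 - 2*(M - 3)*(M + 0) = 4 - 2*(-3 + M)*M = 4 - 2*M*(-3 + M))
G(F, u) = -5 + F + u (G(F, u) = (F + u) + 1*(-5) = (F + u) - 5 = -5 + F + u)
V(L) = -10
-88*V(G(p(-2, 3), 3)) = -88*(-10) = 880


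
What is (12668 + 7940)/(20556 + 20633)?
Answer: 20608/41189 ≈ 0.50033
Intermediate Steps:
(12668 + 7940)/(20556 + 20633) = 20608/41189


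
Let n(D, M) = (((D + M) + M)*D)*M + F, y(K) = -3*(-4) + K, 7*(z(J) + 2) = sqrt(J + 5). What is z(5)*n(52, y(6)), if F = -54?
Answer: -164628 + 82314*sqrt(10)/7 ≈ -1.2744e+5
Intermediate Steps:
z(J) = -2 + sqrt(5 + J)/7 (z(J) = -2 + sqrt(J + 5)/7 = -2 + sqrt(5 + J)/7)
y(K) = 12 + K
n(D, M) = -54 + D*M*(D + 2*M) (n(D, M) = (((D + M) + M)*D)*M - 54 = ((D + 2*M)*D)*M - 54 = (D*(D + 2*M))*M - 54 = D*M*(D + 2*M) - 54 = -54 + D*M*(D + 2*M))
z(5)*n(52, y(6)) = (-2 + sqrt(5 + 5)/7)*(-54 + (12 + 6)*52**2 + 2*52*(12 + 6)**2) = (-2 + sqrt(10)/7)*(-54 + 18*2704 + 2*52*18**2) = (-2 + sqrt(10)/7)*(-54 + 48672 + 2*52*324) = (-2 + sqrt(10)/7)*(-54 + 48672 + 33696) = (-2 + sqrt(10)/7)*82314 = -164628 + 82314*sqrt(10)/7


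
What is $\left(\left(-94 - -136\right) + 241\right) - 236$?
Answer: $47$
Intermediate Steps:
$\left(\left(-94 - -136\right) + 241\right) - 236 = \left(\left(-94 + 136\right) + 241\right) - 236 = \left(42 + 241\right) - 236 = 283 - 236 = 47$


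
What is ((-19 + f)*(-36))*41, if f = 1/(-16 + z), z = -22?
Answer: 533574/19 ≈ 28083.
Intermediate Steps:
f = -1/38 (f = 1/(-16 - 22) = 1/(-38) = -1/38 ≈ -0.026316)
((-19 + f)*(-36))*41 = ((-19 - 1/38)*(-36))*41 = -723/38*(-36)*41 = (13014/19)*41 = 533574/19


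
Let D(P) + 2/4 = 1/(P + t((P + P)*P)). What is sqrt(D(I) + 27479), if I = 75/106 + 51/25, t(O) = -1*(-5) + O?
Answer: sqrt(11050998973997757821)/20054134 ≈ 165.77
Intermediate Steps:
t(O) = 5 + O
I = 7281/2650 (I = 75*(1/106) + 51*(1/25) = 75/106 + 51/25 = 7281/2650 ≈ 2.7475)
D(P) = -1/2 + 1/(5 + P + 2*P**2) (D(P) = -1/2 + 1/(P + (5 + (P + P)*P)) = -1/2 + 1/(P + (5 + (2*P)*P)) = -1/2 + 1/(P + (5 + 2*P**2)) = -1/2 + 1/(5 + P + 2*P**2))
sqrt(D(I) + 27479) = sqrt((-3 - 1*7281/2650 - 2*(7281/2650)**2)/(2*(5 + 7281/2650 + 2*(7281/2650)**2)) + 27479) = sqrt((-3 - 7281/2650 - 2*53012961/7022500)/(2*(5 + 7281/2650 + 2*(53012961/7022500))) + 27479) = sqrt((-3 - 7281/2650 - 53012961/3511250)/(2*(5 + 7281/2650 + 53012961/3511250)) + 27479) = sqrt((1/2)*(-36597018/1755625)/(40108268/1755625) + 27479) = sqrt((1/2)*(1755625/40108268)*(-36597018/1755625) + 27479) = sqrt(-18298509/40108268 + 27479) = sqrt(1102116797863/40108268) = sqrt(11050998973997757821)/20054134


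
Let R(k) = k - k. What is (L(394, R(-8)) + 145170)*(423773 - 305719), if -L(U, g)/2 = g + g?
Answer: 17137899180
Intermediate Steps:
R(k) = 0
L(U, g) = -4*g (L(U, g) = -2*(g + g) = -4*g)
(L(394, R(-8)) + 145170)*(423773 - 305719) = (-4*0 + 145170)*(423773 - 305719) = (0 + 145170)*118054 = 145170*118054 = 17137899180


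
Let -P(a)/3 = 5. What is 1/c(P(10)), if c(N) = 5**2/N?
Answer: -3/5 ≈ -0.60000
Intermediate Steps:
P(a) = -15 (P(a) = -3*5 = -15)
c(N) = 25/N
1/c(P(10)) = 1/(25/(-15)) = 1/(25*(-1/15)) = 1/(-5/3) = -3/5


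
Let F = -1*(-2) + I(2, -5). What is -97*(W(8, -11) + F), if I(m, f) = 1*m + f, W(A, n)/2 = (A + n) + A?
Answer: -873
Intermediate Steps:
W(A, n) = 2*n + 4*A (W(A, n) = 2*((A + n) + A) = 2*(n + 2*A) = 2*n + 4*A)
I(m, f) = f + m (I(m, f) = m + f = f + m)
F = -1 (F = -1*(-2) + (-5 + 2) = 2 - 3 = -1)
-97*(W(8, -11) + F) = -97*((2*(-11) + 4*8) - 1) = -97*((-22 + 32) - 1) = -97*(10 - 1) = -97*9 = -873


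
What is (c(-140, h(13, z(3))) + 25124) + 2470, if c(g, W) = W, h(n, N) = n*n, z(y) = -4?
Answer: 27763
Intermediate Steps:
h(n, N) = n²
(c(-140, h(13, z(3))) + 25124) + 2470 = (13² + 25124) + 2470 = (169 + 25124) + 2470 = 25293 + 2470 = 27763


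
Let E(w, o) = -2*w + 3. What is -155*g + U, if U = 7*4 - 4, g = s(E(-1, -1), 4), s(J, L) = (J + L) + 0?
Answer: -1371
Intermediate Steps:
E(w, o) = 3 - 2*w
s(J, L) = J + L
g = 9 (g = (3 - 2*(-1)) + 4 = (3 + 2) + 4 = 5 + 4 = 9)
U = 24 (U = 28 - 4 = 24)
-155*g + U = -155*9 + 24 = -1395 + 24 = -1371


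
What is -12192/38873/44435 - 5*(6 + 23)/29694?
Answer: -250823683723/51291092192970 ≈ -0.0048902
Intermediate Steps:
-12192/38873/44435 - 5*(6 + 23)/29694 = -12192*1/38873*(1/44435) - 5*29*(1/29694) = -12192/38873*1/44435 - 145*1/29694 = -12192/1727321755 - 145/29694 = -250823683723/51291092192970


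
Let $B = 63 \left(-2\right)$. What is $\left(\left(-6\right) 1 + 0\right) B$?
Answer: $756$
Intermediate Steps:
$B = -126$
$\left(\left(-6\right) 1 + 0\right) B = \left(\left(-6\right) 1 + 0\right) \left(-126\right) = \left(-6 + 0\right) \left(-126\right) = \left(-6\right) \left(-126\right) = 756$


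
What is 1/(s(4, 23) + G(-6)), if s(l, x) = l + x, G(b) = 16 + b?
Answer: 1/37 ≈ 0.027027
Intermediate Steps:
1/(s(4, 23) + G(-6)) = 1/((4 + 23) + (16 - 6)) = 1/(27 + 10) = 1/37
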